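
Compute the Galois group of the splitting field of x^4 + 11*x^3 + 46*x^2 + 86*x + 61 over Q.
C_4 (also written C4)

The polynomial is an irreducible quartic over Q and its discriminant is 125, which is not a perfect square, so the Galois group is not contained in A_4. The resolvent cubic y^3 - 46*y^2 + 702*y - 3553 has exactly one rational root, so the Galois group is C_4 or D_4. The quartic becomes reducible over Q(sqrt(disc)), so the group is C_4.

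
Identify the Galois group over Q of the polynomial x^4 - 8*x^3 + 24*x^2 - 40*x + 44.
A_4

The polynomial is an irreducible quartic over Q and its discriminant is 331776 = 576^2, a perfect square, so the Galois group is contained in A_4. The resolvent cubic y^3 - 24*y^2 + 144*y - 192 is irreducible over Q. An irreducible resolvent with square discriminant gives A_4.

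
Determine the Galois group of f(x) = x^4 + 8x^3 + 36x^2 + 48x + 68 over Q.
4T1: C_4

The polynomial is an irreducible quartic over Q and its discriminant is 102760448, which is not a perfect square, so the Galois group is not contained in A_4. The resolvent cubic y^3 - 36*y^2 + 112*y + 3136 has exactly one rational root, so the Galois group is C_4 or D_4. The quartic becomes reducible over Q(sqrt(disc)), so the group is C_4.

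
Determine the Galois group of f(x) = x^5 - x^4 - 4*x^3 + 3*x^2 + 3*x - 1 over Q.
The polynomial f is an irreducible quintic over Q, so G = Gal(f/Q) is a transitive subgroup of S_5: one of C_5 (5T1, order 5), D_5 (5T2, order 10), F_20 (5T3, order 20), A_5 (5T4, order 60) or S_5 (5T5, order 120). The discriminant of f is 14641 = 121^2, a perfect square, so G is contained in A_5. The transitive groups of degree 5 contained in A_5 are: C_5 (5T1, order 5), D_5 (5T2, order 10), A_5 (5T4, order 60). By Dedekind's theorem, for a prime p not dividing disc(f) the degrees of the irreducible factors of f mod p form the cycle type of an element of G. Factoring f modulo the 14 such primes p <= 47 (skipping 11, which divides the discriminant), each new pattern first appears at: mod 2: f = (x^5 + x^4 + x^2 + x + 1), pattern 5; mod 23: f = (x + 4)(x + 6)(x + 10)(x + 11)(x + 14), pattern 1+1+1+1+1. No other pattern occurs in this range, so the set of observed cycle types is {5, 1+1+1+1+1}. The candidates containing elements of all these cycle types are C_5 (5T1) of order 5, D_5 (5T2) of order 10, A_5 (5T4) of order 60; the others are excluded. The observed types are precisely the cycle types that occur in C_5 (5T1). Each of the other remaining candidates has further cycle types, and by the Chebotarev density theorem the matching factorization patterns would occur for a proportion of primes equal to their share of the group: D_5 (5T2) additionally contains elements of type 2+2+1 (5 of its 10 elements, about 50% of primes); A_5 (5T4) additionally contains elements of type 3+1+1, 2+2+1 (35 of its 60 elements, about 58% of primes). None of the 14 primes tested shows any such pattern (for each of these groups the chance of that is below 10^-4), which rules them out. Hence G = C_5 (5T1), of order 5.

C_5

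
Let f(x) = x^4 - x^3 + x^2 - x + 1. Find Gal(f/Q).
The polynomial is an irreducible quartic over Q and its discriminant is 125, which is not a perfect square, so the Galois group is not contained in A_4. The resolvent cubic y^3 - y^2 - 3*y + 2 has exactly one rational root, so the Galois group is C_4 or D_4. The quartic becomes reducible over Q(sqrt(disc)), so the group is C_4.

C_4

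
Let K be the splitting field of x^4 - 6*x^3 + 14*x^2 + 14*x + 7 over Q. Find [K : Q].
12

The degree of the splitting field over Q equals the order of the Galois group, so first determine the group. The polynomial is an irreducible quartic over Q and its discriminant is 5798464 = 2408^2, a perfect square, so the Galois group is contained in A_4. The resolvent cubic y^3 - 14*y^2 - 112*y - 56 is irreducible over Q. An irreducible resolvent with square discriminant gives A_4. The Galois group A_4 (4T4) has order 12, so the splitting field has degree 12 over Q.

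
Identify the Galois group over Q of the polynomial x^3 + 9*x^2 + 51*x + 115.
The polynomial is an irreducible cubic over Q and its discriminant is -62208, which is not a perfect square. For an irreducible cubic, a non-square discriminant gives Galois group S_3.

S_3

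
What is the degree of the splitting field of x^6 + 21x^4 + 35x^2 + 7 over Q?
6

The degree of the splitting field over Q equals the order of the Galois group, so first determine the group. The polynomial f is an irreducible sextic over Q, so G = Gal(f/Q) is one of the 16 transitive subgroups 6T1, ..., 6T16 of S_6. The discriminant of f is -18046378835968, which is not a perfect square, so G is not contained in A_6. The transitive groups of degree 6 not contained in A_6 are: C_6 (6T1, order 6), S_3 (6T2, order 6), D_6 (6T3, order 12), C_3 x S_3 (6T5, order 18), A_4 x C_2 (6T6, order 24), S_4 (6T8, order 24), S_3 x S_3 (6T9, order 36), S_4 x C_2 (6T11, order 48), (S_3 x S_3) : C_2 (6T13, order 72), PGL(2,5) (6T14, order 120), S_6 (6T16, order 720). By Dedekind's theorem, for a prime p not dividing disc(f) the degrees of the irreducible factors of f mod p form the cycle type of an element of G. Factoring f modulo the 37 such primes p <= 167 (skipping 2, 7, which divide the discriminant), each new pattern first appears at: mod 3: f = (x^6 + 2x^2 + 1), pattern 6; mod 11: f = (x^3 + 2x^2 + 7x + 9)(x^3 + 9x^2 + 7x + 2), pattern 3+3; mod 13: f = (x^2 + 2)(x^2 + 8)(x^2 + 11), pattern 2+2+2; mod 29: f = (x + 6)(x + 8)(x + 13)(x + 16)(x + 21)(x + 23), pattern 1+1+1+1+1+1. No other pattern occurs in this range, so the set of observed cycle types is {6, 3+3, 2+2+2, 1+1+1+1+1+1}. The candidates containing elements of all these cycle types are C_6 (6T1) of order 6, D_6 (6T3) of order 12, C_3 x S_3 (6T5) of order 18, A_4 x C_2 (6T6) of order 24, S_3 x S_3 (6T9) of order 36, S_4 x C_2 (6T11) of order 48, (S_3 x S_3) : C_2 (6T13) of order 72, PGL(2,5) (6T14) of order 120, S_6 (6T16) of order 720; the others are excluded. The observed types are precisely the cycle types that occur in C_6 (6T1). Each of the other remaining candidates has further cycle types, and by the Chebotarev density theorem the matching factorization patterns would occur for a proportion of primes equal to their share of the group: D_6 (6T3) additionally contains elements of type 2+2+1+1 (3 of its 12 elements, about 25% of primes); C_3 x S_3 (6T5) additionally contains elements of type 3+1+1+1 (4 of its 18 elements, about 22% of primes); A_4 x C_2 (6T6) additionally contains elements of type 2+2+1+1, 2+1+1+1+1 (6 of its 24 elements, about 25% of primes); S_3 x S_3 (6T9) additionally contains elements of type 3+1+1+1, 2+2+1+1 (13 of its 36 elements, about 36% of primes); S_4 x C_2 (6T11) additionally contains elements of type 4+2, 4+1+1, 2+2+1+1, 2+1+1+1+1 (24 of its 48 elements, about 50% of primes); (S_3 x S_3) : C_2 (6T13) additionally contains elements of type 4+2, 3+2+1, 3+1+1+1, 2+2+1+1, 2+1+1+1+1 (49 of its 72 elements, about 68% of primes); PGL(2,5) (6T14) additionally contains elements of type 5+1, 4+1+1, 2+2+1+1 (69 of its 120 elements, about 58% of primes); S_6 (6T16) additionally contains elements of type 5+1, 4+2, 4+1+1, 3+2+1, 3+1+1+1, 2+2+1+1, 2+1+1+1+1 (544 of its 720 elements, about 76% of primes). None of the 37 primes tested shows any such pattern (for each of these groups the chance of that is below 10^-4), which rules them out. Hence G = C_6 (6T1), of order 6. The Galois group C_6 (6T1) has order 6, so the splitting field has degree 6 over Q.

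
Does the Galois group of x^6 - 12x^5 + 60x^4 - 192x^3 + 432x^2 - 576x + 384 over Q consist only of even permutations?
No

The polynomial is irreducible of degree 6 over Q. Its discriminant is 1352605460594688, which is not a perfect square. A Galois group lies in the alternating group exactly when the discriminant is a square in Q, so the Galois group (D_6) is not contained in A_6.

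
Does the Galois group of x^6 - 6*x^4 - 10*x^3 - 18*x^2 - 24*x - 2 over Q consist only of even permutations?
No

The polynomial is irreducible of degree 6 over Q. Its discriminant is 297538935552, which is not a perfect square. A Galois group lies in the alternating group exactly when the discriminant is a square in Q, so the Galois group (S_3 x S_3) is not contained in A_6.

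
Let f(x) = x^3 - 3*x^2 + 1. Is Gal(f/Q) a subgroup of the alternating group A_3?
Yes

The polynomial is irreducible of degree 3 over Q. Its discriminant is 81 = 9^2, a perfect square. A Galois group lies in the alternating group exactly when the discriminant is a square in Q, so the Galois group (C_3) is contained in A_3.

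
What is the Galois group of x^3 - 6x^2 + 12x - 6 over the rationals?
S_3

The polynomial is an irreducible cubic over Q and its discriminant is -108, which is not a perfect square. For an irreducible cubic, a non-square discriminant gives Galois group S_3.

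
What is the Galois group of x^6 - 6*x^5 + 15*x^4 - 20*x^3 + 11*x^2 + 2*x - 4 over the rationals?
The polynomial f is an irreducible sextic over Q, so G = Gal(f/Q) is one of the 16 transitive subgroups 6T1, ..., 6T16 of S_6. The discriminant of f is 3356224 = 1832^2, a perfect square, so G is contained in A_6. The transitive groups of degree 6 contained in A_6 are: A_4 (6T4, order 12), S_4 (6T7, order 24), (C_3 x C_3) : C_4 (6T10, order 36), PSL(2,5) (6T12, order 60), A_6 (6T15, order 360). By Dedekind's theorem, for a prime p not dividing disc(f) the degrees of the irreducible factors of f mod p form the cycle type of an element of G. Factoring f modulo the 79 such primes p <= 419 (skipping 2, 229, which divide the discriminant), each new pattern first appears at: mod 3: f = (x^3 + x^2 + 2)(x^3 + 2x^2 + x + 1), pattern 3+3; mod 7: f = (x^2 + 5x + 5)(x^4 + 3x^3 + 2x^2 + 4x + 2), pattern 4+2; mod 23: f = (x + 8)(x + 13)(x^2 + 20x + 20)(x^2 + 22x + 18), pattern 2+2+1+1; mod 193: f = (x + 86)(x + 89)(x + 92)(x + 99)(x + 102)(x + 105), pattern 1+1+1+1+1+1. No other pattern occurs in this range, so the set of observed cycle types is {3+3, 4+2, 2+2+1+1, 1+1+1+1+1+1}. The candidates containing elements of all these cycle types are S_4 (6T7) of order 24, (C_3 x C_3) : C_4 (6T10) of order 36, A_6 (6T15) of order 360; the others are excluded. The observed types are precisely the cycle types that occur in S_4 (6T7). Each of the other remaining candidates has further cycle types, and by the Chebotarev density theorem the matching factorization patterns would occur for a proportion of primes equal to their share of the group: (C_3 x C_3) : C_4 (6T10) additionally contains elements of type 3+1+1+1 (4 of its 36 elements, about 11% of primes); A_6 (6T15) additionally contains elements of type 5+1, 3+1+1+1 (184 of its 360 elements, about 51% of primes). None of the 79 primes tested shows any such pattern (for each of these groups the chance of that is below 10^-4), which rules them out. Hence G = S_4 (6T7), of order 24.

6T7: S_4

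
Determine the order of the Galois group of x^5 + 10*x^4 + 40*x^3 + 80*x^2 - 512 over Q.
10

The degree of the splitting field over Q equals the order of the Galois group, so first determine the group. The polynomial f is an irreducible quintic over Q, so G = Gal(f/Q) is a transitive subgroup of S_5: one of C_5 (5T1, order 5), D_5 (5T2, order 10), F_20 (5T3, order 20), A_5 (5T4, order 60) or S_5 (5T5, order 120). The discriminant of f is 67108864000000 = 8192000^2, a perfect square, so G is contained in A_5. The transitive groups of degree 5 contained in A_5 are: C_5 (5T1, order 5), D_5 (5T2, order 10), A_5 (5T4, order 60). By Dedekind's theorem, for a prime p not dividing disc(f) the degrees of the irreducible factors of f mod p form the cycle type of an element of G. Factoring f modulo the 23 such primes p <= 97 (skipping 2, 5, which divide the discriminant), each new pattern first appears at: mod 3: f = (x + 2)(x^2 + 1)(x^2 + 2x + 2), pattern 2+2+1; mod 7: f = (x^5 + 3x^4 + 5x^3 + 3x^2 + 6), pattern 5. No other pattern occurs in this range, so the set of observed cycle types is {2+2+1, 5}. The candidates containing elements of all these cycle types are D_5 (5T2) of order 10, A_5 (5T4) of order 60; the others are excluded. The observed types are precisely the cycle types that occur in D_5 (5T2) (apart from the identity). Each of the other remaining candidates has further cycle types, and by the Chebotarev density theorem the matching factorization patterns would occur for a proportion of primes equal to their share of the group: A_5 (5T4) additionally contains elements of type 3+1+1 (20 of its 60 elements, about 33% of primes). None of the 23 primes tested shows any such pattern (for each of these groups the chance of that is below 10^-4), which rules them out. Hence G = D_5 (5T2), of order 10. The Galois group D_5 (5T2) has order 10, so the splitting field has degree 10 over Q.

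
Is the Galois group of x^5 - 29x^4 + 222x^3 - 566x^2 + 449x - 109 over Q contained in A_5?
The polynomial is irreducible of degree 5 over Q. Its discriminant is 28386220048384 = 5327872^2, a perfect square. A Galois group lies in the alternating group exactly when the discriminant is a square in Q, so the Galois group (C_5) is contained in A_5.

Yes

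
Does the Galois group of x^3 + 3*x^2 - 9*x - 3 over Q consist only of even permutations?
Yes

The polynomial is irreducible of degree 3 over Q. Its discriminant is 5184 = 72^2, a perfect square. A Galois group lies in the alternating group exactly when the discriminant is a square in Q, so the Galois group (C_3) is contained in A_3.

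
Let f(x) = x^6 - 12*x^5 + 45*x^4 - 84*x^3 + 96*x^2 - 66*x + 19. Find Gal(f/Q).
A_4 x C_2 (order 24)

The polynomial f is an irreducible sextic over Q, so G = Gal(f/Q) is one of the 16 transitive subgroups 6T1, ..., 6T16 of S_6. The discriminant of f is -6561000000, which is not a perfect square, so G is not contained in A_6. The transitive groups of degree 6 not contained in A_6 are: C_6 (6T1, order 6), S_3 (6T2, order 6), D_6 (6T3, order 12), C_3 x S_3 (6T5, order 18), A_4 x C_2 (6T6, order 24), S_4 (6T8, order 24), S_3 x S_3 (6T9, order 36), S_4 x C_2 (6T11, order 48), (S_3 x S_3) : C_2 (6T13, order 72), PGL(2,5) (6T14, order 120), S_6 (6T16, order 720). By Dedekind's theorem, for a prime p not dividing disc(f) the degrees of the irreducible factors of f mod p form the cycle type of an element of G. Factoring f modulo the 33 such primes p <= 151 (skipping 2, 3, 5, which divide the discriminant), each new pattern first appears at: mod 7: f = (x^6 + 2x^5 + 3x^4 + 5x^2 + 4x + 5), pattern 6; mod 13: f = (x^3 + 2x^2 + 10x + 10)(x^3 + 12x^2 + 11x + 11), pattern 3+3; mod 17: f = (x + 1)(x + 6)(x^2 + 5x + 7)(x^2 + 10x + 13), pattern 2+2+1+1; mod 19: f = (x)(x + 1)(x + 2)(x + 13)(x^2 + 10x + 15), pattern 2+1+1+1+1; mod 71: f = (x^2 + 7x + 33)(x^2 + 17x + 28)(x^2 + 35x + 19), pattern 2+2+2. No other pattern occurs in this range, so the set of observed cycle types is {6, 3+3, 2+2+1+1, 2+1+1+1+1, 2+2+2}. The candidates containing elements of all these cycle types are A_4 x C_2 (6T6) of order 24, S_4 x C_2 (6T11) of order 48, (S_3 x S_3) : C_2 (6T13) of order 72, S_6 (6T16) of order 720; the others are excluded. The observed types are precisely the cycle types that occur in A_4 x C_2 (6T6) (apart from the identity). Each of the other remaining candidates has further cycle types, and by the Chebotarev density theorem the matching factorization patterns would occur for a proportion of primes equal to their share of the group: S_4 x C_2 (6T11) additionally contains elements of type 4+2, 4+1+1 (12 of its 48 elements, about 25% of primes); (S_3 x S_3) : C_2 (6T13) additionally contains elements of type 4+2, 3+2+1, 3+1+1+1 (34 of its 72 elements, about 47% of primes); S_6 (6T16) additionally contains elements of type 5+1, 4+2, 4+1+1, 3+2+1, 3+1+1+1 (484 of its 720 elements, about 67% of primes). None of the 33 primes tested shows any such pattern (for each of these groups the chance of that is below 10^-4), which rules them out. Hence G = A_4 x C_2 (6T6), of order 24.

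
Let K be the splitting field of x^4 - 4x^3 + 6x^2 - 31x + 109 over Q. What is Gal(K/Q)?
The polynomial is an irreducible quartic over Q and its discriminant is 121699989, which is not a perfect square, so the Galois group is not contained in A_4. The resolvent cubic y^3 - 6*y^2 - 312*y - 89 is irreducible over Q. An irreducible resolvent with non-square discriminant gives S_4.

4T5: S_4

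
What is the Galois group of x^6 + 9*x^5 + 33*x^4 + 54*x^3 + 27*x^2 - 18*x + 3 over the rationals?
The polynomial f is an irreducible sextic over Q, so G = Gal(f/Q) is one of the 16 transitive subgroups 6T1, ..., 6T16 of S_6. The discriminant of f is -522957627, which is not a perfect square, so G is not contained in A_6. The transitive groups of degree 6 not contained in A_6 are: C_6 (6T1, order 6), S_3 (6T2, order 6), D_6 (6T3, order 12), C_3 x S_3 (6T5, order 18), A_4 x C_2 (6T6, order 24), S_4 (6T8, order 24), S_3 x S_3 (6T9, order 36), S_4 x C_2 (6T11, order 48), (S_3 x S_3) : C_2 (6T13, order 72), PGL(2,5) (6T14, order 120), S_6 (6T16, order 720). By Dedekind's theorem, for a prime p not dividing disc(f) the degrees of the irreducible factors of f mod p form the cycle type of an element of G. Factoring f modulo the 37 such primes p <= 167 (skipping 3, 163, which divide the discriminant), each new pattern first appears at: mod 2: f = (x^6 + x^5 + x^4 + x^2 + 1), pattern 6; mod 7: f = (x^3 + 4x^2 + 2x + 5)(x^3 + 5x^2 + 4x + 2), pattern 3+3; mod 17: f = (x^2 + 2x + 7)(x^2 + 10x + 5)(x^2 + 14x + 3), pattern 2+2+2; mod 19: f = (x + 1)(x + 2)(x + 3)(x + 8)(x + 16)(x + 17), pattern 1+1+1+1+1+1. No other pattern occurs in this range, so the set of observed cycle types is {6, 3+3, 2+2+2, 1+1+1+1+1+1}. The candidates containing elements of all these cycle types are C_6 (6T1) of order 6, D_6 (6T3) of order 12, C_3 x S_3 (6T5) of order 18, A_4 x C_2 (6T6) of order 24, S_3 x S_3 (6T9) of order 36, S_4 x C_2 (6T11) of order 48, (S_3 x S_3) : C_2 (6T13) of order 72, PGL(2,5) (6T14) of order 120, S_6 (6T16) of order 720; the others are excluded. The observed types are precisely the cycle types that occur in C_6 (6T1). Each of the other remaining candidates has further cycle types, and by the Chebotarev density theorem the matching factorization patterns would occur for a proportion of primes equal to their share of the group: D_6 (6T3) additionally contains elements of type 2+2+1+1 (3 of its 12 elements, about 25% of primes); C_3 x S_3 (6T5) additionally contains elements of type 3+1+1+1 (4 of its 18 elements, about 22% of primes); A_4 x C_2 (6T6) additionally contains elements of type 2+2+1+1, 2+1+1+1+1 (6 of its 24 elements, about 25% of primes); S_3 x S_3 (6T9) additionally contains elements of type 3+1+1+1, 2+2+1+1 (13 of its 36 elements, about 36% of primes); S_4 x C_2 (6T11) additionally contains elements of type 4+2, 4+1+1, 2+2+1+1, 2+1+1+1+1 (24 of its 48 elements, about 50% of primes); (S_3 x S_3) : C_2 (6T13) additionally contains elements of type 4+2, 3+2+1, 3+1+1+1, 2+2+1+1, 2+1+1+1+1 (49 of its 72 elements, about 68% of primes); PGL(2,5) (6T14) additionally contains elements of type 5+1, 4+1+1, 2+2+1+1 (69 of its 120 elements, about 58% of primes); S_6 (6T16) additionally contains elements of type 5+1, 4+2, 4+1+1, 3+2+1, 3+1+1+1, 2+2+1+1, 2+1+1+1+1 (544 of its 720 elements, about 76% of primes). None of the 37 primes tested shows any such pattern (for each of these groups the chance of that is below 10^-4), which rules them out. Hence G = C_6 (6T1), of order 6.

C_6, the cyclic group of order 6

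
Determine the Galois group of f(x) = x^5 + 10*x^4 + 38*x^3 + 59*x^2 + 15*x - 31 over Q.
The polynomial f is an irreducible quintic over Q, so G = Gal(f/Q) is a transitive subgroup of S_5: one of C_5 (5T1, order 5), D_5 (5T2, order 10), F_20 (5T3, order 20), A_5 (5T4, order 60) or S_5 (5T5, order 120). The discriminant of f is 734464, which is not a perfect square, so G is not contained in A_5. The transitive groups of degree 5 not contained in A_5 are: F_20 (5T3, order 20), S_5 (5T5, order 120). By Dedekind's theorem, for a prime p not dividing disc(f) the degrees of the irreducible factors of f mod p form the cycle type of an element of G. Factoring f modulo the 3 such primes p <= 7 (skipping 2, which divides the discriminant), each new pattern first appears at: mod 3: f = (x^5 + x^4 + 2x^3 + 2x^2 + 2), pattern 5; mod 7: f = (x^2 + x + 6)(x^3 + 2x^2 + 2x + 3), pattern 3+2. No other pattern occurs in this range, so the set of observed cycle types is {5, 3+2}. Among the candidates above, the only group containing elements of all these cycle types is S_5 (5T5) — F_20 (5T3) lacks at least one of them. Hence G = S_5 (5T5), of order 120.

5T5: S_5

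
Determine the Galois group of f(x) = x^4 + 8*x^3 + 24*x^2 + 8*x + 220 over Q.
4T4: A_4

The polynomial is an irreducible quartic over Q and its discriminant is 4087812096 = 63936^2, a perfect square, so the Galois group is contained in A_4. The resolvent cubic y^3 - 24*y^2 - 816*y + 6976 is irreducible over Q. An irreducible resolvent with square discriminant gives A_4.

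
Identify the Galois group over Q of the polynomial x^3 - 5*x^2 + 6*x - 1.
C_3

The polynomial is an irreducible cubic over Q and its discriminant is 49 = 7^2, a perfect square. For an irreducible cubic, a square discriminant forces the Galois group to be A_3, the cyclic group of order 3.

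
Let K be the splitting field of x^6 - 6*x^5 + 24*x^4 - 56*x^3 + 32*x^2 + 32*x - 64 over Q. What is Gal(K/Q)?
S_4 (order 24)

The polynomial f is an irreducible sextic over Q, so G = Gal(f/Q) is one of the 16 transitive subgroups 6T1, ..., 6T16 of S_6. The discriminant of f is 870211913777152, which is not a perfect square, so G is not contained in A_6. The transitive groups of degree 6 not contained in A_6 are: C_6 (6T1, order 6), S_3 (6T2, order 6), D_6 (6T3, order 12), C_3 x S_3 (6T5, order 18), A_4 x C_2 (6T6, order 24), S_4 (6T8, order 24), S_3 x S_3 (6T9, order 36), S_4 x C_2 (6T11, order 48), (S_3 x S_3) : C_2 (6T13, order 72), PGL(2,5) (6T14, order 120), S_6 (6T16, order 720). By Dedekind's theorem, for a prime p not dividing disc(f) the degrees of the irreducible factors of f mod p form the cycle type of an element of G. Factoring f modulo the 22 such primes p <= 89 (skipping 2, 37, which divide the discriminant), each new pattern first appears at: mod 3: f = (x^3 + x^2 + 2)(x^3 + 2x^2 + x + 1), pattern 3+3; mod 5: f = (x^2 + 2)(x^2 + x + 1)(x^2 + 3x + 3), pattern 2+2+2; mod 17: f = (x + 2)(x + 13)(x^4 + 13x^3 + 7x^2 + 11x + 8), pattern 4+1+1; mod 67: f = (x + 8)(x + 57)(x^2 + 65x + 26)(x^2 + 65x + 66), pattern 2+2+1+1. No other pattern occurs in this range, so the set of observed cycle types is {3+3, 2+2+2, 4+1+1, 2+2+1+1}. The candidates containing elements of all these cycle types are S_4 (6T8) of order 24, S_4 x C_2 (6T11) of order 48, PGL(2,5) (6T14) of order 120, S_6 (6T16) of order 720; the others are excluded. The observed types are precisely the cycle types that occur in S_4 (6T8) (apart from the identity). Each of the other remaining candidates has further cycle types, and by the Chebotarev density theorem the matching factorization patterns would occur for a proportion of primes equal to their share of the group: S_4 x C_2 (6T11) additionally contains elements of type 6, 4+2, 2+1+1+1+1 (17 of its 48 elements, about 35% of primes); PGL(2,5) (6T14) additionally contains elements of type 6, 5+1 (44 of its 120 elements, about 37% of primes); S_6 (6T16) additionally contains elements of type 6, 5+1, 4+2, 3+2+1, 3+1+1+1, 2+1+1+1+1 (529 of its 720 elements, about 73% of primes). None of the 22 primes tested shows any such pattern (for each of these groups the chance of that is below 10^-4), which rules them out. Hence G = S_4 (6T8), of order 24.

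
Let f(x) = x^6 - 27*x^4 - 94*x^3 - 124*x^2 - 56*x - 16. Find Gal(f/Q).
S_4, S_4(6d), the S_4-action on 6 points inside A_6

The polynomial f is an irreducible sextic over Q, so G = Gal(f/Q) is one of the 16 transitive subgroups 6T1, ..., 6T16 of S_6. The discriminant of f is 53699584000000 = 7328000^2, a perfect square, so G is contained in A_6. The transitive groups of degree 6 contained in A_6 are: A_4 (6T4, order 12), S_4 (6T7, order 24), (C_3 x C_3) : C_4 (6T10, order 36), PSL(2,5) (6T12, order 60), A_6 (6T15, order 360). By Dedekind's theorem, for a prime p not dividing disc(f) the degrees of the irreducible factors of f mod p form the cycle type of an element of G. Factoring f modulo the 79 such primes p <= 421 (skipping 2, 5, 229, which divide the discriminant), each new pattern first appears at: mod 3: f = (x^3 + x^2 + x + 2)(x^3 + 2x^2 + 1), pattern 3+3; mod 7: f = (x^2 + x + 3)(x^4 + 6x^3 + 6x^2 + x + 4), pattern 4+2; mod 23: f = (x + 9)(x + 13)(x^2 + 6x + 4)(x^2 + 18x + 21), pattern 2+2+1+1; mod 193: f = (x + 10)(x + 32)(x + 62)(x + 70)(x + 77)(x + 135), pattern 1+1+1+1+1+1. No other pattern occurs in this range, so the set of observed cycle types is {3+3, 4+2, 2+2+1+1, 1+1+1+1+1+1}. The candidates containing elements of all these cycle types are S_4 (6T7) of order 24, (C_3 x C_3) : C_4 (6T10) of order 36, A_6 (6T15) of order 360; the others are excluded. The observed types are precisely the cycle types that occur in S_4 (6T7). Each of the other remaining candidates has further cycle types, and by the Chebotarev density theorem the matching factorization patterns would occur for a proportion of primes equal to their share of the group: (C_3 x C_3) : C_4 (6T10) additionally contains elements of type 3+1+1+1 (4 of its 36 elements, about 11% of primes); A_6 (6T15) additionally contains elements of type 5+1, 3+1+1+1 (184 of its 360 elements, about 51% of primes). None of the 79 primes tested shows any such pattern (for each of these groups the chance of that is below 10^-4), which rules them out. Hence G = S_4 (6T7), of order 24.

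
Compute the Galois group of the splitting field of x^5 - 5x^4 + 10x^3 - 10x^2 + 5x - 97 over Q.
F_20, the Frobenius group of order 20

The polynomial f is an irreducible quintic over Q, so G = Gal(f/Q) is a transitive subgroup of S_5: one of C_5 (5T1, order 5), D_5 (5T2, order 10), F_20 (5T3, order 20), A_5 (5T4, order 60) or S_5 (5T5, order 120). The discriminant of f is 265420800000, which is not a perfect square, so G is not contained in A_5. The transitive groups of degree 5 not contained in A_5 are: F_20 (5T3, order 20), S_5 (5T5, order 120). By Dedekind's theorem, for a prime p not dividing disc(f) the degrees of the irreducible factors of f mod p form the cycle type of an element of G. Factoring f modulo the 18 such primes p <= 73 (skipping 2, 3, 5, which divide the discriminant), each new pattern first appears at: mod 7: f = (x + 3)(x^4 + 6x^3 + 6x^2 + 5), pattern 4+1; mod 11: f = (x^5 + 6x^4 + 10x^3 + x^2 + 5x + 2), pattern 5; mod 19: f = (x + 17)(x^2 + 3x + 16)(x^2 + 13x + 6), pattern 2+2+1; mod 41: f = (x + 5)(x + 13)(x + 16)(x + 18)(x + 25), pattern 1+1+1+1+1. No other pattern occurs in this range, so the set of observed cycle types is {4+1, 5, 2+2+1, 1+1+1+1+1}. The candidates containing elements of all these cycle types are F_20 (5T3) of order 20, S_5 (5T5) of order 120; the others are excluded. The observed types are precisely the cycle types that occur in F_20 (5T3). Each of the other remaining candidates has further cycle types, and by the Chebotarev density theorem the matching factorization patterns would occur for a proportion of primes equal to their share of the group: S_5 (5T5) additionally contains elements of type 3+2, 3+1+1, 2+1+1+1 (50 of its 120 elements, about 42% of primes). None of the 18 primes tested shows any such pattern (for each of these groups the chance of that is below 10^-4), which rules them out. Hence G = F_20 (5T3), of order 20.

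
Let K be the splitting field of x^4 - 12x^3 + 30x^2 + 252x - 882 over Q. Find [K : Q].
The degree of the splitting field over Q equals the order of the Galois group, so first determine the group. The polynomial is an irreducible quartic over Q and its discriminant is -41726700288, which is not a perfect square, so the Galois group is not contained in A_4. The resolvent cubic y^3 - 30*y^2 + 504*y - 42336 has exactly one rational root, so the Galois group is C_4 or D_4. The quartic remains irreducible over Q(sqrt(disc)), so the group is D_4. The Galois group D_4 (4T3) has order 8, so the splitting field has degree 8 over Q.

8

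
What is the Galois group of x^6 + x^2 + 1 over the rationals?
The polynomial f is an irreducible sextic over Q, so G = Gal(f/Q) is one of the 16 transitive subgroups 6T1, ..., 6T16 of S_6. The discriminant of f is -61504, which is not a perfect square, so G is not contained in A_6. The transitive groups of degree 6 not contained in A_6 are: C_6 (6T1, order 6), S_3 (6T2, order 6), D_6 (6T3, order 12), C_3 x S_3 (6T5, order 18), A_4 x C_2 (6T6, order 24), S_4 (6T8, order 24), S_3 x S_3 (6T9, order 36), S_4 x C_2 (6T11, order 48), (S_3 x S_3) : C_2 (6T13, order 72), PGL(2,5) (6T14, order 120), S_6 (6T16, order 720). By Dedekind's theorem, for a prime p not dividing disc(f) the degrees of the irreducible factors of f mod p form the cycle type of an element of G. Factoring f modulo the 17 such primes p <= 67 (skipping 2, 31, which divide the discriminant), each new pattern first appears at: mod 3: f = (x + 1)(x + 2)(x^4 + x^2 + 2), pattern 4+1+1; mod 5: f = (x^3 + 2x^2 + 2x + 2)(x^3 + 3x^2 + 2x + 3), pattern 3+3; mod 7: f = (x^6 + x^2 + 1), pattern 6; mod 11: f = (x^2 + 9)(x^2 + x + 7)(x^2 + 10x + 7), pattern 2+2+2; mod 13: f = (x^2 + 6)(x^4 + 7x^2 + 11), pattern 4+2; mod 37: f = (x + 5)(x + 32)(x^2 + 9x + 16)(x^2 + 28x + 16), pattern 2+2+1+1; mod 47: f = (x + 5)(x + 9)(x + 38)(x + 42)(x^2 + 12), pattern 2+1+1+1+1. No other pattern occurs in this range, so the set of observed cycle types is {4+1+1, 3+3, 6, 2+2+2, 4+2, 2+2+1+1, 2+1+1+1+1}. The candidates containing elements of all these cycle types are S_4 x C_2 (6T11) of order 48, S_6 (6T16) of order 720; the others are excluded. The observed types are precisely the cycle types that occur in S_4 x C_2 (6T11) (apart from the identity). Each of the other remaining candidates has further cycle types, and by the Chebotarev density theorem the matching factorization patterns would occur for a proportion of primes equal to their share of the group: S_6 (6T16) additionally contains elements of type 5+1, 3+2+1, 3+1+1+1 (304 of its 720 elements, about 42% of primes). None of the 17 primes tested shows any such pattern (for each of these groups the chance of that is below 10^-4), which rules them out. Hence G = S_4 x C_2 (6T11), of order 48.

S_4 x C_2 (also written S4xC2)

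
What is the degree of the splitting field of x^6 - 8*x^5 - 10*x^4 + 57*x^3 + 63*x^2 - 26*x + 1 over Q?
60

The degree of the splitting field over Q equals the order of the Galois group, so first determine the group. The polynomial f is an irreducible sextic over Q, so G = Gal(f/Q) is one of the 16 transitive subgroups 6T1, ..., 6T16 of S_6. The discriminant of f is 3646117689361 = 1909481^2, a perfect square, so G is contained in A_6. The transitive groups of degree 6 contained in A_6 are: A_4 (6T4, order 12), S_4 (6T7, order 24), (C_3 x C_3) : C_4 (6T10, order 36), PSL(2,5) (6T12, order 60), A_6 (6T15, order 360). By Dedekind's theorem, for a prime p not dividing disc(f) the degrees of the irreducible factors of f mod p form the cycle type of an element of G. Factoring f modulo the 21 such primes p <= 83 (skipping 7, 19, which divide the discriminant), each new pattern first appears at: mod 2: f = (x + 1)(x^5 + x^4 + x^3 + x + 1), pattern 5+1; mod 11: f = (x^3 + 4x^2 + 3x + 6)(x^3 + 10x^2 + 2x + 2), pattern 3+3; mod 61: f = (x + 36)(x + 59)(x^2 + 40x + 1)(x^2 + 40x + 11), pattern 2+2+1+1. No other pattern occurs in this range, so the set of observed cycle types is {5+1, 3+3, 2+2+1+1}. The candidates containing elements of all these cycle types are PSL(2,5) (6T12) of order 60, A_6 (6T15) of order 360; the others are excluded. The observed types are precisely the cycle types that occur in PSL(2,5) (6T12) (apart from the identity). Each of the other remaining candidates has further cycle types, and by the Chebotarev density theorem the matching factorization patterns would occur for a proportion of primes equal to their share of the group: A_6 (6T15) additionally contains elements of type 4+2, 3+1+1+1 (130 of its 360 elements, about 36% of primes). None of the 21 primes tested shows any such pattern (for each of these groups the chance of that is below 10^-4), which rules them out. Hence G = PSL(2,5) (6T12), of order 60. The Galois group PSL(2,5) (6T12) has order 60, so the splitting field has degree 60 over Q.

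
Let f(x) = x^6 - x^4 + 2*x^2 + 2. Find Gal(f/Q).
S_4 (also written S4-)

The polynomial f is an irreducible sextic over Q, so G = Gal(f/Q) is one of the 16 transitive subgroups 6T1, ..., 6T16 of S_6. The discriminant of f is -5120000, which is not a perfect square, so G is not contained in A_6. The transitive groups of degree 6 not contained in A_6 are: C_6 (6T1, order 6), S_3 (6T2, order 6), D_6 (6T3, order 12), C_3 x S_3 (6T5, order 18), A_4 x C_2 (6T6, order 24), S_4 (6T8, order 24), S_3 x S_3 (6T9, order 36), S_4 x C_2 (6T11, order 48), (S_3 x S_3) : C_2 (6T13, order 72), PGL(2,5) (6T14, order 120), S_6 (6T16, order 720). By Dedekind's theorem, for a prime p not dividing disc(f) the degrees of the irreducible factors of f mod p form the cycle type of an element of G. Factoring f modulo the 22 such primes p <= 89 (skipping 2, 5, which divide the discriminant), each new pattern first appears at: mod 3: f = (x^3 + x^2 + 2)(x^3 + 2x^2 + 1), pattern 3+3; mod 7: f = (x^2 + 2)(x^2 + x + 6)(x^2 + 6x + 6), pattern 2+2+2; mod 13: f = (x + 4)(x + 9)(x^4 + 2x^2 + 8), pattern 4+1+1; mod 43: f = (x + 12)(x + 31)(x^2 + 4)(x^2 + 10), pattern 2+2+1+1. No other pattern occurs in this range, so the set of observed cycle types is {3+3, 2+2+2, 4+1+1, 2+2+1+1}. The candidates containing elements of all these cycle types are S_4 (6T8) of order 24, S_4 x C_2 (6T11) of order 48, PGL(2,5) (6T14) of order 120, S_6 (6T16) of order 720; the others are excluded. The observed types are precisely the cycle types that occur in S_4 (6T8) (apart from the identity). Each of the other remaining candidates has further cycle types, and by the Chebotarev density theorem the matching factorization patterns would occur for a proportion of primes equal to their share of the group: S_4 x C_2 (6T11) additionally contains elements of type 6, 4+2, 2+1+1+1+1 (17 of its 48 elements, about 35% of primes); PGL(2,5) (6T14) additionally contains elements of type 6, 5+1 (44 of its 120 elements, about 37% of primes); S_6 (6T16) additionally contains elements of type 6, 5+1, 4+2, 3+2+1, 3+1+1+1, 2+1+1+1+1 (529 of its 720 elements, about 73% of primes). None of the 22 primes tested shows any such pattern (for each of these groups the chance of that is below 10^-4), which rules them out. Hence G = S_4 (6T8), of order 24.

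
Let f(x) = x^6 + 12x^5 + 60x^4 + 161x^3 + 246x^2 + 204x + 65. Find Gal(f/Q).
S_3 x S_3 (also written G36-)

The polynomial f is an irreducible sextic over Q, so G = Gal(f/Q) is one of the 16 transitive subgroups 6T1, ..., 6T16 of S_6. The discriminant of f is 871199469, which is not a perfect square, so G is not contained in A_6. The transitive groups of degree 6 not contained in A_6 are: C_6 (6T1, order 6), S_3 (6T2, order 6), D_6 (6T3, order 12), C_3 x S_3 (6T5, order 18), A_4 x C_2 (6T6, order 24), S_4 (6T8, order 24), S_3 x S_3 (6T9, order 36), S_4 x C_2 (6T11, order 48), (S_3 x S_3) : C_2 (6T13, order 72), PGL(2,5) (6T14, order 120), S_6 (6T16, order 720). By Dedekind's theorem, for a prime p not dividing disc(f) the degrees of the irreducible factors of f mod p form the cycle type of an element of G. Factoring f modulo the 16 such primes p <= 67 (skipping 3, 7, 29, which divide the discriminant), each new pattern first appears at: mod 2: f = (x^6 + x^3 + 1), pattern 6; mod 5: f = (x)(x + 1)(x^2 + 2)(x^2 + x + 2), pattern 2+2+1+1; mod 13: f = (x)(x + 9)(x + 10)(x^3 + 6x^2 + 12x + 4), pattern 3+1+1+1; mod 19: f = (x^2 + 8x + 3)(x^2 + 10x + 10)(x^2 + 13x + 18), pattern 2+2+2; mod 67: f = (x^3 + 6x^2 + 12x + 27)(x^3 + 6x^2 + 12x + 57), pattern 3+3. No other pattern occurs in this range, so the set of observed cycle types is {6, 2+2+1+1, 3+1+1+1, 2+2+2, 3+3}. The candidates containing elements of all these cycle types are S_3 x S_3 (6T9) of order 36, (S_3 x S_3) : C_2 (6T13) of order 72, S_6 (6T16) of order 720; the others are excluded. The observed types are precisely the cycle types that occur in S_3 x S_3 (6T9) (apart from the identity). Each of the other remaining candidates has further cycle types, and by the Chebotarev density theorem the matching factorization patterns would occur for a proportion of primes equal to their share of the group: (S_3 x S_3) : C_2 (6T13) additionally contains elements of type 4+2, 3+2+1, 2+1+1+1+1 (36 of its 72 elements, about 50% of primes); S_6 (6T16) additionally contains elements of type 5+1, 4+2, 4+1+1, 3+2+1, 2+1+1+1+1 (459 of its 720 elements, about 64% of primes). None of the 16 primes tested shows any such pattern (for each of these groups the chance of that is below 10^-4), which rules them out. Hence G = S_3 x S_3 (6T9), of order 36.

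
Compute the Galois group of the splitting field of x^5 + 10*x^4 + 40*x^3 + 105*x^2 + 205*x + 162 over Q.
F_20 (order 20)

The polynomial f is an irreducible quintic over Q, so G = Gal(f/Q) is a transitive subgroup of S_5: one of C_5 (5T1, order 5), D_5 (5T2, order 10), F_20 (5T3, order 20), A_5 (5T4, order 60) or S_5 (5T5, order 120). The discriminant of f is 1876953125, which is not a perfect square, so G is not contained in A_5. The transitive groups of degree 5 not contained in A_5 are: F_20 (5T3, order 20), S_5 (5T5, order 120). By Dedekind's theorem, for a prime p not dividing disc(f) the degrees of the irreducible factors of f mod p form the cycle type of an element of G. Factoring f modulo the 18 such primes p <= 71 (skipping 5, 31, which divide the discriminant), each new pattern first appears at: mod 2: f = (x)(x^4 + x + 1), pattern 4+1; mod 11: f = (x^5 + 10x^4 + 7x^3 + 6x^2 + 7x + 8), pattern 5; mod 19: f = (x + 10)(x^2 + x + 16)(x^2 + 18x + 6), pattern 2+2+1. No other pattern occurs in this range, so the set of observed cycle types is {4+1, 5, 2+2+1}. The candidates containing elements of all these cycle types are F_20 (5T3) of order 20, S_5 (5T5) of order 120; the others are excluded. The observed types are precisely the cycle types that occur in F_20 (5T3) (apart from the identity). Each of the other remaining candidates has further cycle types, and by the Chebotarev density theorem the matching factorization patterns would occur for a proportion of primes equal to their share of the group: S_5 (5T5) additionally contains elements of type 3+2, 3+1+1, 2+1+1+1 (50 of its 120 elements, about 42% of primes). None of the 18 primes tested shows any such pattern (for each of these groups the chance of that is below 10^-4), which rules them out. Hence G = F_20 (5T3), of order 20.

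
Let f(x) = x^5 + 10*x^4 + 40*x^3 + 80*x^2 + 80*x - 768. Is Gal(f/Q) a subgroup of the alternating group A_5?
No

The polynomial is irreducible of degree 5 over Q. Its discriminant is 1280000000000000, which is not a perfect square. A Galois group lies in the alternating group exactly when the discriminant is a square in Q, so the Galois group (F_20) is not contained in A_5.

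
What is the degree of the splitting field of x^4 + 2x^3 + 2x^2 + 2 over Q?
12

The degree of the splitting field over Q equals the order of the Galois group, so first determine the group. The polynomial is an irreducible quartic over Q and its discriminant is 3136 = 56^2, a perfect square, so the Galois group is contained in A_4. The resolvent cubic y^3 - 2*y^2 - 8*y + 8 is irreducible over Q. An irreducible resolvent with square discriminant gives A_4. The Galois group A_4 (4T4) has order 12, so the splitting field has degree 12 over Q.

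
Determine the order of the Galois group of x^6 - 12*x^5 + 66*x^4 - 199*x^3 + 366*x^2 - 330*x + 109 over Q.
6

The degree of the splitting field over Q equals the order of the Galois group, so first determine the group. The polynomial f is an irreducible sextic over Q, so G = Gal(f/Q) is one of the 16 transitive subgroups 6T1, ..., 6T16 of S_6. The discriminant of f is -1691782213203, which is not a perfect square, so G is not contained in A_6. The transitive groups of degree 6 not contained in A_6 are: C_6 (6T1, order 6), S_3 (6T2, order 6), D_6 (6T3, order 12), C_3 x S_3 (6T5, order 18), A_4 x C_2 (6T6, order 24), S_4 (6T8, order 24), S_3 x S_3 (6T9, order 36), S_4 x C_2 (6T11, order 48), (S_3 x S_3) : C_2 (6T13, order 72), PGL(2,5) (6T14, order 120), S_6 (6T16, order 720). By Dedekind's theorem, for a prime p not dividing disc(f) the degrees of the irreducible factors of f mod p form the cycle type of an element of G. Factoring f modulo the 37 such primes p <= 173 (skipping 3, 73, 127, which divide the discriminant), each new pattern first appears at: mod 2: f = (x^6 + x^3 + 1), pattern 6; mod 7: f = (x^3 + x^2 + 3)(x^3 + x^2 + 2x + 6), pattern 3+3; mod 17: f = (x^2 + 3x + 9)(x^2 + 7x + 13)(x^2 + 12x + 5), pattern 2+2+2; mod 19: f = (x + 1)(x + 7)(x + 12)(x + 13)(x + 14)(x + 17), pattern 1+1+1+1+1+1. No other pattern occurs in this range, so the set of observed cycle types is {6, 3+3, 2+2+2, 1+1+1+1+1+1}. The candidates containing elements of all these cycle types are C_6 (6T1) of order 6, D_6 (6T3) of order 12, C_3 x S_3 (6T5) of order 18, A_4 x C_2 (6T6) of order 24, S_3 x S_3 (6T9) of order 36, S_4 x C_2 (6T11) of order 48, (S_3 x S_3) : C_2 (6T13) of order 72, PGL(2,5) (6T14) of order 120, S_6 (6T16) of order 720; the others are excluded. The observed types are precisely the cycle types that occur in C_6 (6T1). Each of the other remaining candidates has further cycle types, and by the Chebotarev density theorem the matching factorization patterns would occur for a proportion of primes equal to their share of the group: D_6 (6T3) additionally contains elements of type 2+2+1+1 (3 of its 12 elements, about 25% of primes); C_3 x S_3 (6T5) additionally contains elements of type 3+1+1+1 (4 of its 18 elements, about 22% of primes); A_4 x C_2 (6T6) additionally contains elements of type 2+2+1+1, 2+1+1+1+1 (6 of its 24 elements, about 25% of primes); S_3 x S_3 (6T9) additionally contains elements of type 3+1+1+1, 2+2+1+1 (13 of its 36 elements, about 36% of primes); S_4 x C_2 (6T11) additionally contains elements of type 4+2, 4+1+1, 2+2+1+1, 2+1+1+1+1 (24 of its 48 elements, about 50% of primes); (S_3 x S_3) : C_2 (6T13) additionally contains elements of type 4+2, 3+2+1, 3+1+1+1, 2+2+1+1, 2+1+1+1+1 (49 of its 72 elements, about 68% of primes); PGL(2,5) (6T14) additionally contains elements of type 5+1, 4+1+1, 2+2+1+1 (69 of its 120 elements, about 58% of primes); S_6 (6T16) additionally contains elements of type 5+1, 4+2, 4+1+1, 3+2+1, 3+1+1+1, 2+2+1+1, 2+1+1+1+1 (544 of its 720 elements, about 76% of primes). None of the 37 primes tested shows any such pattern (for each of these groups the chance of that is below 10^-4), which rules them out. Hence G = C_6 (6T1), of order 6. The Galois group C_6 (6T1) has order 6, so the splitting field has degree 6 over Q.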